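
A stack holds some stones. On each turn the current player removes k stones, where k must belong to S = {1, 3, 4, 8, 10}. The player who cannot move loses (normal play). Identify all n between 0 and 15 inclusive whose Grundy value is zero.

n :  0  1  2  3  4  5  6  7  8  9 10 11 12 13 14 15
G :  0  1  0  1  2  3  2  0  1  0  1  2  3  2  0  1
P-positions are exactly the n with G(n) = 0.

0, 2, 7, 9, 14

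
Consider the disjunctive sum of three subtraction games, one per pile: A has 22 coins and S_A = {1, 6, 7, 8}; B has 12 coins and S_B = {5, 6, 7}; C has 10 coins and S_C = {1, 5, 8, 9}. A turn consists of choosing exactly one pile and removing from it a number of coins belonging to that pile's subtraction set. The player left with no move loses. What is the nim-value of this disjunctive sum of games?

1

Pile A, S = {1, 6, 7, 8}:
n :  0  1  2  3  4  5  6  7  8  9 10 11 12 13 14 15 16 17 18 19 20 21 22
G :  0  1  0  1  0  1  2  3  2  3  2  3  4  0  1  0  1  0  1  2  3  2  3
G_A(22) = 3.
Pile B, S = {5, 6, 7}:
n :  0  1  2  3  4  5  6  7  8  9 10 11 12
G :  0  0  0  0  0  1  1  1  1  1  2  2  0
G_B(12) = 0.
Pile C, S = {1, 5, 8, 9}:
n :  0  1  2  3  4  5  6  7  8  9 10
G :  0  1  0  1  0  1  0  1  2  3  2
G_C(10) = 2.
Combined Grundy value = 3 ⊕ 0 ⊕ 2 = 1.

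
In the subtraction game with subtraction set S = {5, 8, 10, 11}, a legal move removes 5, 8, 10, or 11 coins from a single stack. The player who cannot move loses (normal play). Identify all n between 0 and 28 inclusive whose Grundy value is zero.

G(0) = 0
G(1) = mex{} = 0
G(2) = mex{} = 0
G(3) = mex{} = 0
G(4) = mex{} = 0
G(5) = mex{0} = 1
G(6) = mex{0} = 1
G(7) = mex{0} = 1
G(8) = mex{0,0} = 1
G(9) = mex{0,0} = 1
G(10) = mex{1,0,0} = 2
G(11) = mex{1,0,0,0} = 2
G(12) = mex{1,0,0,0} = 2
G(13) = mex{1,1,0,0} = 2
G(14) = mex{1,1,0,0} = 2
G(15) = mex{2,1,1,0} = 3
G(16) = mex{2,1,1,1} = 0
G(17) = mex{2,1,1,1} = 0
G(18) = mex{2,2,1,1} = 0
G(19) = mex{2,2,1,1} = 0
G(20) = mex{3,2,2,1} = 0
G(21) = mex{0,2,2,2} = 1
G(22) = mex{0,2,2,2} = 1
G(23) = mex{0,3,2,2} = 1
G(24) = mex{0,0,2,2} = 1
G(25) = mex{0,0,3,2} = 1
G(26) = mex{1,0,0,3} = 2
G(27) = mex{1,0,0,0} = 2
G(28) = mex{1,0,0,0} = 2
P-positions are exactly the n with G(n) = 0.

0, 1, 2, 3, 4, 16, 17, 18, 19, 20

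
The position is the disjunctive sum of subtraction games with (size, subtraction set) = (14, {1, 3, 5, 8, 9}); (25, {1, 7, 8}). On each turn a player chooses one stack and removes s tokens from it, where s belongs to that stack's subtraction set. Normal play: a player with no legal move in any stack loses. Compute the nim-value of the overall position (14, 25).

Stack A, S = {1, 3, 5, 8, 9}:
G(0) = 0
G(1) = mex{0} = 1
G(2) = mex{1} = 0
G(3) = mex{0,0} = 1
G(4) = mex{1,1} = 0
G(5) = mex{0,0,0} = 1
G(6) = mex{1,1,1} = 0
G(7) = mex{0,0,0} = 1
G(8) = mex{1,1,1,0} = 2
G(9) = mex{2,0,0,1,0} = 3
G(10) = mex{3,1,1,0,1} = 2
G(11) = mex{2,2,0,1,0} = 3
G(12) = mex{3,3,1,0,1} = 2
G(13) = mex{2,2,2,1,0} = 3
G(14) = mex{3,3,3,0,1} = 2
G_A(14) = 2.
Stack B, S = {1, 7, 8}:
G(0) = 0
G(1) = mex{0} = 1
G(2) = mex{1} = 0
G(3) = mex{0} = 1
G(4) = mex{1} = 0
G(5) = mex{0} = 1
G(6) = mex{1} = 0
G(7) = mex{0,0} = 1
G(8) = mex{1,1,0} = 2
G(9) = mex{2,0,1} = 3
G(10) = mex{3,1,0} = 2
G(11) = mex{2,0,1} = 3
G(12) = mex{3,1,0} = 2
G(13) = mex{2,0,1} = 3
G(14) = mex{3,1,0} = 2
G(15) = mex{2,2,1} = 0
G(16) = mex{0,3,2} = 1
G(17) = mex{1,2,3} = 0
G(18) = mex{0,3,2} = 1
G(19) = mex{1,2,3} = 0
G(20) = mex{0,3,2} = 1
G(21) = mex{1,2,3} = 0
G(22) = mex{0,0,2} = 1
G(23) = mex{1,1,0} = 2
G(24) = mex{2,0,1} = 3
G(25) = mex{3,1,0} = 2
G_B(25) = 2.
Combined Grundy value = 2 ⊕ 2 = 0.

0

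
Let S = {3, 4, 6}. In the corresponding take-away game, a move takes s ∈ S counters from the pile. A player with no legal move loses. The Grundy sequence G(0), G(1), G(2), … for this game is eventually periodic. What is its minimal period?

n :  0  1  2  3  4  5  6  7  8  9 10 11 12 13 14 15 16 17 18 19
G :  0  0  0  1  1  1  2  2  2  0  0  0  1  1  1  2  2  2  0  0
G(n+9) = G(n) holds for n = 0,…,5 (a full window of length max(S) = 6), so the sequence is purely periodic with period 9.

9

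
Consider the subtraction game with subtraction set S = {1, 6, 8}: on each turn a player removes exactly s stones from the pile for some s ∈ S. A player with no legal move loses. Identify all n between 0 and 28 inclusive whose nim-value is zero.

n :  0  1  2  3  4  5  6  7  8  9 10 11 12 13 14 15 16 17 18 19 20 21 22 23 24 25 26 27 28
G :  0  1  0  1  0  1  2  0  1  0  1  0  1  2  0  1  0  1  0  1  2  0  1  0  1  0  1  2  0
P-positions are exactly the n with G(n) = 0.

0, 2, 4, 7, 9, 11, 14, 16, 18, 21, 23, 25, 28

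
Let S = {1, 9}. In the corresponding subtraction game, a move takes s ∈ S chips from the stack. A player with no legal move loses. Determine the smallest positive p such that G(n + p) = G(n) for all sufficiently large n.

2

G(0) = 0
G(1) = mex{0} = 1
G(2) = mex{1} = 0
G(3) = mex{0} = 1
G(4) = mex{1} = 0
G(5) = mex{0} = 1
G(6) = mex{1} = 0
G(7) = mex{0} = 1
G(8) = mex{1} = 0
G(9) = mex{0,0} = 1
G(10) = mex{1,1} = 0
G(11) = mex{0,0} = 1
G(12) = mex{1,1} = 0
G(13) = mex{0,0} = 1
G(14) = mex{1,1} = 0
G(n+2) = G(n) holds for n = 0,…,8 (a full window of length max(S) = 9), so the sequence is purely periodic with period 2.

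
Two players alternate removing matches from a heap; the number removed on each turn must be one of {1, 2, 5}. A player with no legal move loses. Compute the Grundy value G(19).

1

n :  0  1  2  3  4  5  6  7  8  9 10 11 12 13 14 15 16 17 18 19
G :  0  1  2  0  1  2  0  1  2  0  1  2  0  1  2  0  1  2  0  1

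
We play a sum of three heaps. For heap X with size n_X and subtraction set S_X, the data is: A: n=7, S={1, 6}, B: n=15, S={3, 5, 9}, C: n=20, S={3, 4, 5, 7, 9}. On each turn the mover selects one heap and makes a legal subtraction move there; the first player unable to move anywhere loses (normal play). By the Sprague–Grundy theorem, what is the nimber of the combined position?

Heap A, S = {1, 6}:
G(0) = 0
G(1) = mex{0} = 1
G(2) = mex{1} = 0
G(3) = mex{0} = 1
G(4) = mex{1} = 0
G(5) = mex{0} = 1
G(6) = mex{1,0} = 2
G(7) = mex{2,1} = 0
G_A(7) = 0.
Heap B, S = {3, 5, 9}:
G(0) = 0
G(1) = mex{} = 0
G(2) = mex{} = 0
G(3) = mex{0} = 1
G(4) = mex{0} = 1
G(5) = mex{0,0} = 1
G(6) = mex{1,0} = 2
G(7) = mex{1,0} = 2
G(8) = mex{1,1} = 0
G(9) = mex{2,1,0} = 3
G(10) = mex{2,1,0} = 3
G(11) = mex{0,2,0} = 1
G(12) = mex{3,2,1} = 0
G(13) = mex{3,0,1} = 2
G(14) = mex{1,3,1} = 0
G(15) = mex{0,3,2} = 1
G_B(15) = 1.
Heap C, S = {3, 4, 5, 7, 9}:
G(0) = 0
G(1) = mex{} = 0
G(2) = mex{} = 0
G(3) = mex{0} = 1
G(4) = mex{0,0} = 1
G(5) = mex{0,0,0} = 1
G(6) = mex{1,0,0} = 2
G(7) = mex{1,1,0,0} = 2
G(8) = mex{1,1,1,0} = 2
G(9) = mex{2,1,1,0,0} = 3
G(10) = mex{2,2,1,1,0} = 3
G(11) = mex{2,2,2,1,0} = 3
G(12) = mex{3,2,2,1,1} = 0
G(13) = mex{3,3,2,2,1} = 0
G(14) = mex{3,3,3,2,1} = 0
G(15) = mex{0,3,3,2,2} = 1
G(16) = mex{0,0,3,3,2} = 1
G(17) = mex{0,0,0,3,2} = 1
G(18) = mex{1,0,0,3,3} = 2
G(19) = mex{1,1,0,0,3} = 2
G(20) = mex{1,1,1,0,3} = 2
G_C(20) = 2.
Combined Grundy value = 0 ⊕ 1 ⊕ 2 = 3.

3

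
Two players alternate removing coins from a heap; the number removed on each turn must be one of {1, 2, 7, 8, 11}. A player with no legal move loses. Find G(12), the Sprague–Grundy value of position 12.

G(0) = 0
G(1) = mex{0} = 1
G(2) = mex{1,0} = 2
G(3) = mex{2,1} = 0
G(4) = mex{0,2} = 1
G(5) = mex{1,0} = 2
G(6) = mex{2,1} = 0
G(7) = mex{0,2,0} = 1
G(8) = mex{1,0,1,0} = 2
G(9) = mex{2,1,2,1} = 0
G(10) = mex{0,2,0,2} = 1
G(11) = mex{1,0,1,0,0} = 2
G(12) = mex{2,1,2,1,1} = 0

0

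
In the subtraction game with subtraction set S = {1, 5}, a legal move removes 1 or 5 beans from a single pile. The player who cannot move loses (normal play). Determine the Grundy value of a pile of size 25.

n :  0  1  2  3  4  5  6  7  8  9 10 11 12 13 14 15 16 17 18 19 20 21 22 23 24 25
G :  0  1  0  1  0  1  0  1  0  1  0  1  0  1  0  1  0  1  0  1  0  1  0  1  0  1

1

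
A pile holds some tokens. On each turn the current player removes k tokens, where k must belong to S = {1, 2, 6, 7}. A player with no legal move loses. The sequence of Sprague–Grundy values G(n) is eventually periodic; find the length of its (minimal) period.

n :  0  1  2  3  4  5  6  7  8  9 10 11 12 13 14 15 16 17
G :  0  1  2  0  1  2  3  4  0  1  2  0  1  2  3  4  0  1
G(n+8) = G(n) holds for n = 0,…,6 (a full window of length max(S) = 7), so the sequence is purely periodic with period 8.

8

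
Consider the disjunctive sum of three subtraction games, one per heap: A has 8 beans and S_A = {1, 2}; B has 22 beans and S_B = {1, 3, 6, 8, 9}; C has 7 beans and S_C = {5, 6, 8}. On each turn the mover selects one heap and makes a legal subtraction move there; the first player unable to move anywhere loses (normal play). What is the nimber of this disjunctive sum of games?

1

Heap A, S = {1, 2}:
G(0) = 0
G(1) = mex{0} = 1
G(2) = mex{1,0} = 2
G(3) = mex{2,1} = 0
G(4) = mex{0,2} = 1
G(5) = mex{1,0} = 2
G(6) = mex{2,1} = 0
G(7) = mex{0,2} = 1
G(8) = mex{1,0} = 2
G_A(8) = 2.
Heap B, S = {1, 3, 6, 8, 9}:
G(0) = 0
G(1) = mex{0} = 1
G(2) = mex{1} = 0
G(3) = mex{0,0} = 1
G(4) = mex{1,1} = 0
G(5) = mex{0,0} = 1
G(6) = mex{1,1,0} = 2
G(7) = mex{2,0,1} = 3
G(8) = mex{3,1,0,0} = 2
G(9) = mex{2,2,1,1,0} = 3
G(10) = mex{3,3,0,0,1} = 2
G(11) = mex{2,2,1,1,0} = 3
G(12) = mex{3,3,2,0,1} = 4
G(13) = mex{4,2,3,1,0} = 5
G(14) = mex{5,3,2,2,1} = 0
G(15) = mex{0,4,3,3,2} = 1
G(16) = mex{1,5,2,2,3} = 0
G(17) = mex{0,0,3,3,2} = 1
G(18) = mex{1,1,4,2,3} = 0
G(19) = mex{0,0,5,3,2} = 1
G(20) = mex{1,1,0,4,3} = 2
G(21) = mex{2,0,1,5,4} = 3
G(22) = mex{3,1,0,0,5} = 2
G_B(22) = 2.
Heap C, S = {5, 6, 8}:
n : 0 1 2 3 4 5 6 7
G : 0 0 0 0 0 1 1 1
G_C(7) = 1.
Combined Grundy value = 2 ⊕ 2 ⊕ 1 = 1.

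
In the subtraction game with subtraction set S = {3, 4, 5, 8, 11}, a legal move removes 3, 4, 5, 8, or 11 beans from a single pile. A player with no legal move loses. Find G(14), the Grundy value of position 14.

n :  0  1  2  3  4  5  6  7  8  9 10 11 12 13 14
G :  0  0  0  1  1  1  2  2  2  3  3  3  4  4  0

0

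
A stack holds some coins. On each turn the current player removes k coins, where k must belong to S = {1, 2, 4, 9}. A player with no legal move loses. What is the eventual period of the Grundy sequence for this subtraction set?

n :  0  1  2  3  4  5  6  7  8  9 10 11 12 13 14 15 16 17 18 19 20 21 22 23
G :  0  1  2  0  1  2  0  1  2  3  4  0  1  2  0  1  2  0  1  2  3  4  0  1
G(n+11) = G(n) holds for n = 0,…,8 (a full window of length max(S) = 9), so the sequence is purely periodic with period 11.

11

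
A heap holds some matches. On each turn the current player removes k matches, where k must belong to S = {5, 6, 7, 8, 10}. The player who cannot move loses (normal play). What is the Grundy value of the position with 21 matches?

1

n :  0  1  2  3  4  5  6  7  8  9 10 11 12 13 14 15 16 17 18 19 20 21
G :  0  0  0  0  0  1  1  1  1  1  2  2  2  2  2  0  0  0  0  0  1  1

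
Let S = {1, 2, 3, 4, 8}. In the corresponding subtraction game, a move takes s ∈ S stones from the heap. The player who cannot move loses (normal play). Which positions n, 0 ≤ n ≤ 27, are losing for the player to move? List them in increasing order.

0, 5, 10, 15, 20, 25

n :  0  1  2  3  4  5  6  7  8  9 10 11 12 13 14 15 16 17 18 19 20 21 22 23 24 25 26 27
G :  0  1  2  3  4  0  1  2  3  4  0  1  2  3  4  0  1  2  3  4  0  1  2  3  4  0  1  2
P-positions are exactly the n with G(n) = 0.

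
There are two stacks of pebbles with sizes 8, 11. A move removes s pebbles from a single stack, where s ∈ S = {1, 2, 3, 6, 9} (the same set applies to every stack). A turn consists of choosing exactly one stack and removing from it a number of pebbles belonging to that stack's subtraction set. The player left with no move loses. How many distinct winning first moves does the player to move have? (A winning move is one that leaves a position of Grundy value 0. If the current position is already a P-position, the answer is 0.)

2

All stacks use S = {1, 2, 3, 6, 9}:
G(0) = 0
G(1) = mex{0} = 1
G(2) = mex{1,0} = 2
G(3) = mex{2,1,0} = 3
G(4) = mex{3,2,1} = 0
G(5) = mex{0,3,2} = 1
G(6) = mex{1,0,3,0} = 2
G(7) = mex{2,1,0,1} = 3
G(8) = mex{3,2,1,2} = 0
G(9) = mex{0,3,2,3,0} = 1
G(10) = mex{1,0,3,0,1} = 2
G(11) = mex{2,1,0,1,2} = 3
Stack A: G(8) = 0.
Stack B: G(11) = 3.
Combined Grundy value = 0 ⊕ 3 = 3.
A winning move leaves total XOR = 0, i.e. changes one component's Grundy value g to g ⊕ X where X is the current total.
Stack A: need g' = 0⊕3 = 3. Options: 8−1→G=3, 8−2→G=2, 8−3→G=1, 8−6→G=2. Hits: 1.
Stack B: need g' = 3⊕3 = 0. Options: 11−1→G=2, 11−2→G=1, 11−3→G=0, 11−6→G=1, 11−9→G=2. Hits: 1.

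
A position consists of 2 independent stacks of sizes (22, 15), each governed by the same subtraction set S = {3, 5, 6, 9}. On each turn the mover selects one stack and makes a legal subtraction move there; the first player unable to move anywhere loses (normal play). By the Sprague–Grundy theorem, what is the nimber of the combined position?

2

All stacks use S = {3, 5, 6, 9}:
n :  0  1  2  3  4  5  6  7  8  9 10 11 12 13 14 15 16 17 18 19 20 21 22
G :  0  0  0  1  1  1  2  2  2  3  3  3  0  0  0  1  1  1  2  2  2  3  3
Stack A: G(22) = 3.
Stack B: G(15) = 1.
Combined Grundy value = 3 ⊕ 1 = 2.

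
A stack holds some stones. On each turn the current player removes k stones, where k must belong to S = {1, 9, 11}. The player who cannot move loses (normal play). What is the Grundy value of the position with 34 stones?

n :  0  1  2  3  4  5  6  7  8  9 10 11 12 13 14 15 16 17 18 19 20 21 22 23 24 25 26 27 28 29 30 31 32 33 34
G :  0  1  0  1  0  1  0  1  0  1  0  1  0  1  0  1  0  1  0  1  0  1  0  1  0  1  0  1  0  1  0  1  0  1  0

0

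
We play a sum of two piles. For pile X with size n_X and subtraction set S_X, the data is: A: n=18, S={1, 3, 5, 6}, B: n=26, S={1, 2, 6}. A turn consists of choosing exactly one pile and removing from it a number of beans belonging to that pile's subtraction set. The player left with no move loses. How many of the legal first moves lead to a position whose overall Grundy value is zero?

2

Pile A, S = {1, 3, 5, 6}:
n :  0  1  2  3  4  5  6  7  8  9 10 11 12 13 14 15 16 17 18
G :  0  1  0  1  0  1  2  3  2  3  2  0  1  0  1  0  1  2  3
G_A(18) = 3.
Pile B, S = {1, 2, 6}:
G(0) = 0
G(1) = mex{0} = 1
G(2) = mex{1,0} = 2
G(3) = mex{2,1} = 0
G(4) = mex{0,2} = 1
G(5) = mex{1,0} = 2
G(6) = mex{2,1,0} = 3
G(7) = mex{3,2,1} = 0
G(8) = mex{0,3,2} = 1
G(9) = mex{1,0,0} = 2
G(10) = mex{2,1,1} = 0
G(11) = mex{0,2,2} = 1
G(12) = mex{1,0,3} = 2
G(13) = mex{2,1,0} = 3
G(14) = mex{3,2,1} = 0
G(15) = mex{0,3,2} = 1
G(16) = mex{1,0,0} = 2
G(17) = mex{2,1,1} = 0
G(18) = mex{0,2,2} = 1
G(19) = mex{1,0,3} = 2
G(20) = mex{2,1,0} = 3
G(21) = mex{3,2,1} = 0
G(22) = mex{0,3,2} = 1
G(23) = mex{1,0,0} = 2
G(24) = mex{2,1,1} = 0
G(25) = mex{0,2,2} = 1
G(26) = mex{1,0,3} = 2
G_B(26) = 2.
Combined Grundy value = 3 ⊕ 2 = 1.
A winning move leaves total XOR = 0, i.e. changes one component's Grundy value g to g ⊕ X where X is the current total.
Pile A: need g' = 3⊕1 = 2. Options: 18−1→G=2, 18−3→G=0, 18−5→G=0, 18−6→G=1. Hits: 1.
Pile B: need g' = 2⊕1 = 3. Options: 26−1→G=1, 26−2→G=0, 26−6→G=3. Hits: 1.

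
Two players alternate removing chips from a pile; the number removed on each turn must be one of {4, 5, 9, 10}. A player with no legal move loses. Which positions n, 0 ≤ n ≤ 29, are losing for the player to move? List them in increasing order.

0, 1, 2, 3, 14, 15, 16, 17, 28, 29

G(0) = 0
G(1) = mex{} = 0
G(2) = mex{} = 0
G(3) = mex{} = 0
G(4) = mex{0} = 1
G(5) = mex{0,0} = 1
G(6) = mex{0,0} = 1
G(7) = mex{0,0} = 1
G(8) = mex{1,0} = 2
G(9) = mex{1,1,0} = 2
G(10) = mex{1,1,0,0} = 2
G(11) = mex{1,1,0,0} = 2
G(12) = mex{2,1,0,0} = 3
G(13) = mex{2,2,1,0} = 3
G(14) = mex{2,2,1,1} = 0
G(15) = mex{2,2,1,1} = 0
G(16) = mex{3,2,1,1} = 0
G(17) = mex{3,3,2,1} = 0
G(18) = mex{0,3,2,2} = 1
G(19) = mex{0,0,2,2} = 1
G(20) = mex{0,0,2,2} = 1
G(21) = mex{0,0,3,2} = 1
G(22) = mex{1,0,3,3} = 2
G(23) = mex{1,1,0,3} = 2
G(24) = mex{1,1,0,0} = 2
G(25) = mex{1,1,0,0} = 2
G(26) = mex{2,1,0,0} = 3
G(27) = mex{2,2,1,0} = 3
G(28) = mex{2,2,1,1} = 0
G(29) = mex{2,2,1,1} = 0
P-positions are exactly the n with G(n) = 0.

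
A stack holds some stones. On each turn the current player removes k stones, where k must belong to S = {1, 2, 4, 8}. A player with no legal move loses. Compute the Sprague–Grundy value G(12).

0

G(0) = 0
G(1) = mex{0} = 1
G(2) = mex{1,0} = 2
G(3) = mex{2,1} = 0
G(4) = mex{0,2,0} = 1
G(5) = mex{1,0,1} = 2
G(6) = mex{2,1,2} = 0
G(7) = mex{0,2,0} = 1
G(8) = mex{1,0,1,0} = 2
G(9) = mex{2,1,2,1} = 0
G(10) = mex{0,2,0,2} = 1
G(11) = mex{1,0,1,0} = 2
G(12) = mex{2,1,2,1} = 0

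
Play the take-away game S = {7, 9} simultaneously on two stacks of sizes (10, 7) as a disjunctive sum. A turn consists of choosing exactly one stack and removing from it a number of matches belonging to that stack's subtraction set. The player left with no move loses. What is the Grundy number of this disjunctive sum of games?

0

All stacks use S = {7, 9}:
n :  0  1  2  3  4  5  6  7  8  9 10
G :  0  0  0  0  0  0  0  1  1  1  1
Stack A: G(10) = 1.
Stack B: G(7) = 1.
Combined Grundy value = 1 ⊕ 1 = 0.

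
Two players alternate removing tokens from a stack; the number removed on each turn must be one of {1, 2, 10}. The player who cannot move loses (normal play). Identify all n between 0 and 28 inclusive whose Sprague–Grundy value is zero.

0, 3, 6, 9, 12, 15, 18, 21, 24, 27

n :  0  1  2  3  4  5  6  7  8  9 10 11 12 13 14 15 16 17 18 19 20 21 22 23 24 25 26 27 28
G :  0  1  2  0  1  2  0  1  2  0  1  2  0  1  2  0  1  2  0  1  2  0  1  2  0  1  2  0  1
P-positions are exactly the n with G(n) = 0.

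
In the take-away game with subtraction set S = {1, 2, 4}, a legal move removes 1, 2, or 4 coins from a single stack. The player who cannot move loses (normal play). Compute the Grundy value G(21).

n :  0  1  2  3  4  5  6  7  8  9 10 11 12 13 14 15 16 17 18 19 20 21
G :  0  1  2  0  1  2  0  1  2  0  1  2  0  1  2  0  1  2  0  1  2  0

0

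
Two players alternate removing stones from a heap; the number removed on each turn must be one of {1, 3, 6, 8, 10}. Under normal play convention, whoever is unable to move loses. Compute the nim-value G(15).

2

G(0) = 0
G(1) = mex{0} = 1
G(2) = mex{1} = 0
G(3) = mex{0,0} = 1
G(4) = mex{1,1} = 0
G(5) = mex{0,0} = 1
G(6) = mex{1,1,0} = 2
G(7) = mex{2,0,1} = 3
G(8) = mex{3,1,0,0} = 2
G(9) = mex{2,2,1,1} = 0
G(10) = mex{0,3,0,0,0} = 1
G(11) = mex{1,2,1,1,1} = 0
G(12) = mex{0,0,2,0,0} = 1
G(13) = mex{1,1,3,1,1} = 0
G(14) = mex{0,0,2,2,0} = 1
G(15) = mex{1,1,0,3,1} = 2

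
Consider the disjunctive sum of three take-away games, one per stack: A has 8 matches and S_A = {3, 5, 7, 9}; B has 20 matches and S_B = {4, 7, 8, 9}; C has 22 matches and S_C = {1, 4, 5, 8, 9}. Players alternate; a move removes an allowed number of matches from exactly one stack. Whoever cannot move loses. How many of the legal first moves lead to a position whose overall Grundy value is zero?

Stack A, S = {3, 5, 7, 9}:
G(0) = 0
G(1) = mex{} = 0
G(2) = mex{} = 0
G(3) = mex{0} = 1
G(4) = mex{0} = 1
G(5) = mex{0,0} = 1
G(6) = mex{1,0} = 2
G(7) = mex{1,0,0} = 2
G(8) = mex{1,1,0} = 2
G_A(8) = 2.
Stack B, S = {4, 7, 8, 9}:
n :  0  1  2  3  4  5  6  7  8  9 10 11 12 13 14 15 16 17 18 19 20
G :  0  0  0  0  1  1  1  1  2  2  2  2  3  0  0  0  0  1  1  1  1
G_B(20) = 1.
Stack C, S = {1, 4, 5, 8, 9}:
n :  0  1  2  3  4  5  6  7  8  9 10 11 12 13 14 15 16 17 18 19 20 21 22
G :  0  1  0  1  2  3  2  3  4  5  4  5  0  1  0  1  2  3  2  3  4  5  4
G_C(22) = 4.
Combined Grundy value = 2 ⊕ 1 ⊕ 4 = 7.
A winning move leaves total XOR = 0, i.e. changes one component's Grundy value g to g ⊕ X where X is the current total.
Stack A: need g' = 2⊕7 = 5. Options: 8−3→G=1, 8−5→G=1, 8−7→G=0. Hits: 0.
Stack B: need g' = 1⊕7 = 6. Options: 20−4→G=0, 20−7→G=0, 20−8→G=3, 20−9→G=2. Hits: 0.
Stack C: need g' = 4⊕7 = 3. Options: 22−1→G=5, 22−4→G=2, 22−5→G=3, 22−8→G=0, 22−9→G=1. Hits: 1.

1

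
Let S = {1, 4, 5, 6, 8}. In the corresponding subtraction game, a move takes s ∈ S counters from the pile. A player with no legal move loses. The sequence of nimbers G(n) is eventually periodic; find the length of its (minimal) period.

9

G(0) = 0
G(1) = mex{0} = 1
G(2) = mex{1} = 0
G(3) = mex{0} = 1
G(4) = mex{1,0} = 2
G(5) = mex{2,1,0} = 3
G(6) = mex{3,0,1,0} = 2
G(7) = mex{2,1,0,1} = 3
G(8) = mex{3,2,1,0,0} = 4
G(9) = mex{4,3,2,1,1} = 0
G(10) = mex{0,2,3,2,0} = 1
G(11) = mex{1,3,2,3,1} = 0
G(12) = mex{0,4,3,2,2} = 1
G(13) = mex{1,0,4,3,3} = 2
G(14) = mex{2,1,0,4,2} = 3
G(15) = mex{3,0,1,0,3} = 2
G(16) = mex{2,1,0,1,4} = 3
G(17) = mex{3,2,1,0,0} = 4
G(18) = mex{4,3,2,1,1} = 0
G(19) = mex{0,2,3,2,0} = 1
G(n+9) = G(n) holds for n = 0,…,7 (a full window of length max(S) = 8), so the sequence is purely periodic with period 9.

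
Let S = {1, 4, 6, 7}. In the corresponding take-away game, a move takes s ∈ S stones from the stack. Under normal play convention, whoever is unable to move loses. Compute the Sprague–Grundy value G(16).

G(0) = 0
G(1) = mex{0} = 1
G(2) = mex{1} = 0
G(3) = mex{0} = 1
G(4) = mex{1,0} = 2
G(5) = mex{2,1} = 0
G(6) = mex{0,0,0} = 1
G(7) = mex{1,1,1,0} = 2
G(8) = mex{2,2,0,1} = 3
G(9) = mex{3,0,1,0} = 2
G(10) = mex{2,1,2,1} = 0
G(11) = mex{0,2,0,2} = 1
G(12) = mex{1,3,1,0} = 2
G(13) = mex{2,2,2,1} = 0
G(14) = mex{0,0,3,2} = 1
G(15) = mex{1,1,2,3} = 0
G(16) = mex{0,2,0,2} = 1

1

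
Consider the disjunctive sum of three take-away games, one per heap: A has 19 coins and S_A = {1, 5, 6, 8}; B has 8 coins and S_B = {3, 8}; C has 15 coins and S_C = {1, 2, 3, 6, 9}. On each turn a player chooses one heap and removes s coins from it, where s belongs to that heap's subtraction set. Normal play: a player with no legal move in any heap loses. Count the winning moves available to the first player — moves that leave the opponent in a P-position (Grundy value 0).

Heap A, S = {1, 5, 6, 8}:
n :  0  1  2  3  4  5  6  7  8  9 10 11 12 13 14 15 16 17 18 19
G :  0  1  0  1  0  1  2  3  2  3  2  0  1  0  1  0  1  2  3  2
G_A(19) = 2.
Heap B, S = {3, 8}:
G(0) = 0
G(1) = mex{} = 0
G(2) = mex{} = 0
G(3) = mex{0} = 1
G(4) = mex{0} = 1
G(5) = mex{0} = 1
G(6) = mex{1} = 0
G(7) = mex{1} = 0
G(8) = mex{1,0} = 2
G_B(8) = 2.
Heap C, S = {1, 2, 3, 6, 9}:
n :  0  1  2  3  4  5  6  7  8  9 10 11 12 13 14 15
G :  0  1  2  3  0  1  2  3  0  1  2  3  0  1  2  3
G_C(15) = 3.
Combined Grundy value = 2 ⊕ 2 ⊕ 3 = 3.
A winning move leaves total XOR = 0, i.e. changes one component's Grundy value g to g ⊕ X where X is the current total.
Heap A: need g' = 2⊕3 = 1. Options: 19−1→G=3, 19−5→G=1, 19−6→G=0, 19−8→G=0. Hits: 1.
Heap B: need g' = 2⊕3 = 1. Options: 8−3→G=1, 8−8→G=0. Hits: 1.
Heap C: need g' = 3⊕3 = 0. Options: 15−1→G=2, 15−2→G=1, 15−3→G=0, 15−6→G=1, 15−9→G=2. Hits: 1.

3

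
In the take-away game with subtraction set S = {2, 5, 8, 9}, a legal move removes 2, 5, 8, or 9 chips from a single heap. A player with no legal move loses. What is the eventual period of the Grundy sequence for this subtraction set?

17

G(0) = 0
G(1) = mex{} = 0
G(2) = mex{0} = 1
G(3) = mex{0} = 1
G(4) = mex{1} = 0
G(5) = mex{1,0} = 2
G(6) = mex{0,0} = 1
G(7) = mex{2,1} = 0
G(8) = mex{1,1,0} = 2
G(9) = mex{0,0,0,0} = 1
G(10) = mex{2,2,1,0} = 3
G(11) = mex{1,1,1,1} = 0
G(12) = mex{3,0,0,1} = 2
G(13) = mex{0,2,2,0} = 1
G(14) = mex{2,1,1,2} = 0
G(15) = mex{1,3,0,1} = 2
G(16) = mex{0,0,2,0} = 1
G(17) = mex{2,2,1,2} = 0
G(18) = mex{1,1,3,1} = 0
G(19) = mex{0,0,0,3} = 1
G(20) = mex{0,2,2,0} = 1
G(21) = mex{1,1,1,2} = 0
G(22) = mex{1,0,0,1} = 2
G(23) = mex{0,0,2,0} = 1
G(24) = mex{2,1,1,2} = 0
G(25) = mex{1,1,0,1} = 2
G(26) = mex{0,0,0,0} = 1
G(27) = mex{2,2,1,0} = 3
G(28) = mex{1,1,1,1} = 0
G(29) = mex{3,0,0,1} = 2
G(30) = mex{0,2,2,0} = 1
G(31) = mex{2,1,1,2} = 0
G(32) = mex{1,3,0,1} = 2
G(33) = mex{0,0,2,0} = 1
G(34) = mex{2,2,1,2} = 0
G(35) = mex{1,1,3,1} = 0
G(n+17) = G(n) holds for n = 0,…,8 (a full window of length max(S) = 9), so the sequence is purely periodic with period 17.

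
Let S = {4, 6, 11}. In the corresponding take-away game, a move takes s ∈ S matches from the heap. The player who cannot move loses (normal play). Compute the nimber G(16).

2

n :  0  1  2  3  4  5  6  7  8  9 10 11 12 13 14 15 16
G :  0  0  0  0  1  1  1  1  2  2  0  2  3  3  1  0  2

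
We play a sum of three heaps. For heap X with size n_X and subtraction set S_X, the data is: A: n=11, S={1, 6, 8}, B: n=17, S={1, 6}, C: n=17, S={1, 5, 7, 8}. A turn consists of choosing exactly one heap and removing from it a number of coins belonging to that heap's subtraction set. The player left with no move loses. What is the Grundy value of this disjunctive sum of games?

1

Heap A, S = {1, 6, 8}:
G(0) = 0
G(1) = mex{0} = 1
G(2) = mex{1} = 0
G(3) = mex{0} = 1
G(4) = mex{1} = 0
G(5) = mex{0} = 1
G(6) = mex{1,0} = 2
G(7) = mex{2,1} = 0
G(8) = mex{0,0,0} = 1
G(9) = mex{1,1,1} = 0
G(10) = mex{0,0,0} = 1
G(11) = mex{1,1,1} = 0
G_A(11) = 0.
Heap B, S = {1, 6}:
G(0) = 0
G(1) = mex{0} = 1
G(2) = mex{1} = 0
G(3) = mex{0} = 1
G(4) = mex{1} = 0
G(5) = mex{0} = 1
G(6) = mex{1,0} = 2
G(7) = mex{2,1} = 0
G(8) = mex{0,0} = 1
G(9) = mex{1,1} = 0
G(10) = mex{0,0} = 1
G(11) = mex{1,1} = 0
G(12) = mex{0,2} = 1
G(13) = mex{1,0} = 2
G(14) = mex{2,1} = 0
G(15) = mex{0,0} = 1
G(16) = mex{1,1} = 0
G(17) = mex{0,0} = 1
G_B(17) = 1.
Heap C, S = {1, 5, 7, 8}:
n :  0  1  2  3  4  5  6  7  8  9 10 11 12 13 14 15 16 17
G :  0  1  0  1  0  1  0  1  2  3  2  3  2  3  2  0  1  0
G_C(17) = 0.
Combined Grundy value = 0 ⊕ 1 ⊕ 0 = 1.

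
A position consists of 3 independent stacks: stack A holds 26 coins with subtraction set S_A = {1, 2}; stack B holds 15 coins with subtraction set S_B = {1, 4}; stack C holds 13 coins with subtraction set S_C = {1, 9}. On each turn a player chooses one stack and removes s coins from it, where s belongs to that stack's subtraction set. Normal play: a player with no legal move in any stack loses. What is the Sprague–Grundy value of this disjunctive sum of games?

3

Stack A, S = {1, 2}:
G(0) = 0
G(1) = mex{0} = 1
G(2) = mex{1,0} = 2
G(3) = mex{2,1} = 0
G(4) = mex{0,2} = 1
G(5) = mex{1,0} = 2
G(6) = mex{2,1} = 0
G(7) = mex{0,2} = 1
G(8) = mex{1,0} = 2
G(9) = mex{2,1} = 0
G(10) = mex{0,2} = 1
G(11) = mex{1,0} = 2
G(12) = mex{2,1} = 0
G(13) = mex{0,2} = 1
G(14) = mex{1,0} = 2
G(15) = mex{2,1} = 0
G(16) = mex{0,2} = 1
G(17) = mex{1,0} = 2
G(18) = mex{2,1} = 0
G(19) = mex{0,2} = 1
G(20) = mex{1,0} = 2
G(21) = mex{2,1} = 0
G(22) = mex{0,2} = 1
G(23) = mex{1,0} = 2
G(24) = mex{2,1} = 0
G(25) = mex{0,2} = 1
G(26) = mex{1,0} = 2
G_A(26) = 2.
Stack B, S = {1, 4}:
n :  0  1  2  3  4  5  6  7  8  9 10 11 12 13 14 15
G :  0  1  0  1  2  0  1  0  1  2  0  1  0  1  2  0
G_B(15) = 0.
Stack C, S = {1, 9}:
G(0) = 0
G(1) = mex{0} = 1
G(2) = mex{1} = 0
G(3) = mex{0} = 1
G(4) = mex{1} = 0
G(5) = mex{0} = 1
G(6) = mex{1} = 0
G(7) = mex{0} = 1
G(8) = mex{1} = 0
G(9) = mex{0,0} = 1
G(10) = mex{1,1} = 0
G(11) = mex{0,0} = 1
G(12) = mex{1,1} = 0
G(13) = mex{0,0} = 1
G_C(13) = 1.
Combined Grundy value = 2 ⊕ 0 ⊕ 1 = 3.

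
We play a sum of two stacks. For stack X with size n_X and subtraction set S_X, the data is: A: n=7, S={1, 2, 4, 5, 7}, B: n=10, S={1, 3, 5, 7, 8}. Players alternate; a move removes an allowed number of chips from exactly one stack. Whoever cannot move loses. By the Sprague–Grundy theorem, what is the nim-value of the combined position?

3

Stack A, S = {1, 2, 4, 5, 7}:
n : 0 1 2 3 4 5 6 7
G : 0 1 2 0 1 2 0 1
G_A(7) = 1.
Stack B, S = {1, 3, 5, 7, 8}:
n :  0  1  2  3  4  5  6  7  8  9 10
G :  0  1  0  1  0  1  0  1  2  3  2
G_B(10) = 2.
Combined Grundy value = 1 ⊕ 2 = 3.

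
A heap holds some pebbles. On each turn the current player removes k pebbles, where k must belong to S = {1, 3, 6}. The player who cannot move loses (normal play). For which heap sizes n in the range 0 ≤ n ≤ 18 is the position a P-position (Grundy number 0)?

0, 2, 4, 9, 11, 13, 18

n :  0  1  2  3  4  5  6  7  8  9 10 11 12 13 14 15 16 17 18
G :  0  1  0  1  0  1  2  3  2  0  1  0  1  0  1  2  3  2  0
P-positions are exactly the n with G(n) = 0.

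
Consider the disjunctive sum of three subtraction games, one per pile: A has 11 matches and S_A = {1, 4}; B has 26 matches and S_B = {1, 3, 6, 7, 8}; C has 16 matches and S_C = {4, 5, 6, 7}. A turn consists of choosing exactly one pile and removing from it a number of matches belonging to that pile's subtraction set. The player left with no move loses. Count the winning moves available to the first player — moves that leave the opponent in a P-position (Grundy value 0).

Pile A, S = {1, 4}:
n :  0  1  2  3  4  5  6  7  8  9 10 11
G :  0  1  0  1  2  0  1  0  1  2  0  1
G_A(11) = 1.
Pile B, S = {1, 3, 6, 7, 8}:
G(0) = 0
G(1) = mex{0} = 1
G(2) = mex{1} = 0
G(3) = mex{0,0} = 1
G(4) = mex{1,1} = 0
G(5) = mex{0,0} = 1
G(6) = mex{1,1,0} = 2
G(7) = mex{2,0,1,0} = 3
G(8) = mex{3,1,0,1,0} = 2
G(9) = mex{2,2,1,0,1} = 3
G(10) = mex{3,3,0,1,0} = 2
G(11) = mex{2,2,1,0,1} = 3
G(12) = mex{3,3,2,1,0} = 4
G(13) = mex{4,2,3,2,1} = 0
G(14) = mex{0,3,2,3,2} = 1
G(15) = mex{1,4,3,2,3} = 0
G(16) = mex{0,0,2,3,2} = 1
G(17) = mex{1,1,3,2,3} = 0
G(18) = mex{0,0,4,3,2} = 1
G(19) = mex{1,1,0,4,3} = 2
G(20) = mex{2,0,1,0,4} = 3
G(21) = mex{3,1,0,1,0} = 2
G(22) = mex{2,2,1,0,1} = 3
G(23) = mex{3,3,0,1,0} = 2
G(24) = mex{2,2,1,0,1} = 3
G(25) = mex{3,3,2,1,0} = 4
G(26) = mex{4,2,3,2,1} = 0
G_B(26) = 0.
Pile C, S = {4, 5, 6, 7}:
n :  0  1  2  3  4  5  6  7  8  9 10 11 12 13 14 15 16
G :  0  0  0  0  1  1  1  1  2  2  2  0  0  0  0  1  1
G_C(16) = 1.
Combined Grundy value = 1 ⊕ 0 ⊕ 1 = 0.
A winning move leaves total XOR = 0, i.e. changes one component's Grundy value g to g ⊕ X where X is the current total.
Pile A: target g' = 1⊕0 = 1, but every legal move changes the Grundy value (mex property), so 0 moves.
Pile B: target g' = 0⊕0 = 0, but every legal move changes the Grundy value (mex property), so 0 moves.
Pile C: target g' = 1⊕0 = 1, but every legal move changes the Grundy value (mex property), so 0 moves.

0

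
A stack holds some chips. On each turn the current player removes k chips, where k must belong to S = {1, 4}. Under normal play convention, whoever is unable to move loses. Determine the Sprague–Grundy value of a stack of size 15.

n :  0  1  2  3  4  5  6  7  8  9 10 11 12 13 14 15
G :  0  1  0  1  2  0  1  0  1  2  0  1  0  1  2  0

0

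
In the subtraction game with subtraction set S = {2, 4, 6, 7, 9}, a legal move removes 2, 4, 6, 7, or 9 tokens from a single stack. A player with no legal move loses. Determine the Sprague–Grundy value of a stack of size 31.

n :  0  1  2  3  4  5  6  7  8  9 10 11 12 13 14 15 16 17 18 19 20 21 22 23 24 25 26 27 28 29 30 31
G :  0  0  1  1  2  2  3  3  4  4  5  0  0  1  1  2  2  3  3  4  4  5  0  0  1  1  2  2  3  3  4  4

4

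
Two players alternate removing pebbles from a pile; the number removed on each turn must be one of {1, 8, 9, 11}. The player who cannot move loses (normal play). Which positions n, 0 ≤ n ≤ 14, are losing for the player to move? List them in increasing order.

n :  0  1  2  3  4  5  6  7  8  9 10 11 12 13 14
G :  0  1  0  1  0  1  0  1  2  3  2  3  2  3  2
P-positions are exactly the n with G(n) = 0.

0, 2, 4, 6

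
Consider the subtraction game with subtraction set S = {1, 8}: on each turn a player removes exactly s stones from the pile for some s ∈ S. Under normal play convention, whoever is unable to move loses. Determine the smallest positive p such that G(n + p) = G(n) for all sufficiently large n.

G(0) = 0
G(1) = mex{0} = 1
G(2) = mex{1} = 0
G(3) = mex{0} = 1
G(4) = mex{1} = 0
G(5) = mex{0} = 1
G(6) = mex{1} = 0
G(7) = mex{0} = 1
G(8) = mex{1,0} = 2
G(9) = mex{2,1} = 0
G(10) = mex{0,0} = 1
G(11) = mex{1,1} = 0
G(12) = mex{0,0} = 1
G(13) = mex{1,1} = 0
G(14) = mex{0,0} = 1
G(15) = mex{1,1} = 0
G(16) = mex{0,2} = 1
G(17) = mex{1,0} = 2
G(18) = mex{2,1} = 0
G(19) = mex{0,0} = 1
G(n+9) = G(n) holds for n = 0,…,7 (a full window of length max(S) = 8), so the sequence is purely periodic with period 9.

9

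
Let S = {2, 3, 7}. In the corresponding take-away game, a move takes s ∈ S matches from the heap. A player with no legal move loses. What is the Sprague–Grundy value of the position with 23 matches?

G(0) = 0
G(1) = mex{} = 0
G(2) = mex{0} = 1
G(3) = mex{0,0} = 1
G(4) = mex{1,0} = 2
G(5) = mex{1,1} = 0
G(6) = mex{2,1} = 0
G(7) = mex{0,2,0} = 1
G(8) = mex{0,0,0} = 1
G(9) = mex{1,0,1} = 2
G(10) = mex{1,1,1} = 0
G(11) = mex{2,1,2} = 0
G(12) = mex{0,2,0} = 1
G(13) = mex{0,0,0} = 1
G(14) = mex{1,0,1} = 2
G(15) = mex{1,1,1} = 0
G(16) = mex{2,1,2} = 0
G(17) = mex{0,2,0} = 1
G(18) = mex{0,0,0} = 1
G(19) = mex{1,0,1} = 2
G(20) = mex{1,1,1} = 0
G(21) = mex{2,1,2} = 0
G(22) = mex{0,2,0} = 1
G(23) = mex{0,0,0} = 1

1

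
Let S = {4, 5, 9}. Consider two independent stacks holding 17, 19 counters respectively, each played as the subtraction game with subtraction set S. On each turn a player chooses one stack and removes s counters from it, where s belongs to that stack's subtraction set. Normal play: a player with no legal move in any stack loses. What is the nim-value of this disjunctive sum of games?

All stacks use S = {4, 5, 9}:
n :  0  1  2  3  4  5  6  7  8  9 10 11 12 13 14 15 16 17 18 19
G :  0  0  0  0  1  1  1  1  2  2  2  2  3  0  0  0  0  1  1  1
Stack A: G(17) = 1.
Stack B: G(19) = 1.
Combined Grundy value = 1 ⊕ 1 = 0.

0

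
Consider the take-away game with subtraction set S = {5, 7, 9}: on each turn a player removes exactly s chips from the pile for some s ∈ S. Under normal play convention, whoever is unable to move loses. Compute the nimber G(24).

G(0) = 0
G(1) = mex{} = 0
G(2) = mex{} = 0
G(3) = mex{} = 0
G(4) = mex{} = 0
G(5) = mex{0} = 1
G(6) = mex{0} = 1
G(7) = mex{0,0} = 1
G(8) = mex{0,0} = 1
G(9) = mex{0,0,0} = 1
G(10) = mex{1,0,0} = 2
G(11) = mex{1,0,0} = 2
G(12) = mex{1,1,0} = 2
G(13) = mex{1,1,0} = 2
G(14) = mex{1,1,1} = 0
G(15) = mex{2,1,1} = 0
G(16) = mex{2,1,1} = 0
G(17) = mex{2,2,1} = 0
G(18) = mex{2,2,1} = 0
G(19) = mex{0,2,2} = 1
G(20) = mex{0,2,2} = 1
G(21) = mex{0,0,2} = 1
G(22) = mex{0,0,2} = 1
G(23) = mex{0,0,0} = 1
G(24) = mex{1,0,0} = 2

2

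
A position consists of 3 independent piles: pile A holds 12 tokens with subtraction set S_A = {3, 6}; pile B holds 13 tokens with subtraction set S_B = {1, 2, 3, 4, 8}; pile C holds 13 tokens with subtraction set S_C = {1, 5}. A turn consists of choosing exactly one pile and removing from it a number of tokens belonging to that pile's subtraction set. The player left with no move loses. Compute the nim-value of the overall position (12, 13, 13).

3

Pile A, S = {3, 6}:
G(0) = 0
G(1) = mex{} = 0
G(2) = mex{} = 0
G(3) = mex{0} = 1
G(4) = mex{0} = 1
G(5) = mex{0} = 1
G(6) = mex{1,0} = 2
G(7) = mex{1,0} = 2
G(8) = mex{1,0} = 2
G(9) = mex{2,1} = 0
G(10) = mex{2,1} = 0
G(11) = mex{2,1} = 0
G(12) = mex{0,2} = 1
G_A(12) = 1.
Pile B, S = {1, 2, 3, 4, 8}:
n :  0  1  2  3  4  5  6  7  8  9 10 11 12 13
G :  0  1  2  3  4  0  1  2  3  4  0  1  2  3
G_B(13) = 3.
Pile C, S = {1, 5}:
G(0) = 0
G(1) = mex{0} = 1
G(2) = mex{1} = 0
G(3) = mex{0} = 1
G(4) = mex{1} = 0
G(5) = mex{0,0} = 1
G(6) = mex{1,1} = 0
G(7) = mex{0,0} = 1
G(8) = mex{1,1} = 0
G(9) = mex{0,0} = 1
G(10) = mex{1,1} = 0
G(11) = mex{0,0} = 1
G(12) = mex{1,1} = 0
G(13) = mex{0,0} = 1
G_C(13) = 1.
Combined Grundy value = 1 ⊕ 3 ⊕ 1 = 3.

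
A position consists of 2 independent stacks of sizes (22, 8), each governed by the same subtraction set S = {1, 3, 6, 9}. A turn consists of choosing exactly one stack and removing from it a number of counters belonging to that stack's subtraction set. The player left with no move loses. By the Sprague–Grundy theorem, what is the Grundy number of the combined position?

0

All stacks use S = {1, 3, 6, 9}:
G(0) = 0
G(1) = mex{0} = 1
G(2) = mex{1} = 0
G(3) = mex{0,0} = 1
G(4) = mex{1,1} = 0
G(5) = mex{0,0} = 1
G(6) = mex{1,1,0} = 2
G(7) = mex{2,0,1} = 3
G(8) = mex{3,1,0} = 2
G(9) = mex{2,2,1,0} = 3
G(10) = mex{3,3,0,1} = 2
G(11) = mex{2,2,1,0} = 3
G(12) = mex{3,3,2,1} = 0
G(13) = mex{0,2,3,0} = 1
G(14) = mex{1,3,2,1} = 0
G(15) = mex{0,0,3,2} = 1
G(16) = mex{1,1,2,3} = 0
G(17) = mex{0,0,3,2} = 1
G(18) = mex{1,1,0,3} = 2
G(19) = mex{2,0,1,2} = 3
G(20) = mex{3,1,0,3} = 2
G(21) = mex{2,2,1,0} = 3
G(22) = mex{3,3,0,1} = 2
Stack A: G(22) = 2.
Stack B: G(8) = 2.
Combined Grundy value = 2 ⊕ 2 = 0.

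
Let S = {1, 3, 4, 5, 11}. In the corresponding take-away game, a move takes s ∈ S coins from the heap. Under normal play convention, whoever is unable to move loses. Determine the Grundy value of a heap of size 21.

3

n :  0  1  2  3  4  5  6  7  8  9 10 11 12 13 14 15 16 17 18 19 20 21
G :  0  1  0  1  2  3  2  3  0  1  0  1  2  3  2  3  0  1  0  1  2  3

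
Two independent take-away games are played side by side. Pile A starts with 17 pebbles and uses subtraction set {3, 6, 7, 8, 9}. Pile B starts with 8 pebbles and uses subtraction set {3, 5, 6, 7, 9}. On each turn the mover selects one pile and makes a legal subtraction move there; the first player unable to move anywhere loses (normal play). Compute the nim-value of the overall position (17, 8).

3

Pile A, S = {3, 6, 7, 8, 9}:
n :  0  1  2  3  4  5  6  7  8  9 10 11 12 13 14 15 16 17
G :  0  0  0  1  1  1  2  2  2  3  3  3  0  0  0  1  1  1
G_A(17) = 1.
Pile B, S = {3, 5, 6, 7, 9}:
n : 0 1 2 3 4 5 6 7 8
G : 0 0 0 1 1 1 2 2 2
G_B(8) = 2.
Combined Grundy value = 1 ⊕ 2 = 3.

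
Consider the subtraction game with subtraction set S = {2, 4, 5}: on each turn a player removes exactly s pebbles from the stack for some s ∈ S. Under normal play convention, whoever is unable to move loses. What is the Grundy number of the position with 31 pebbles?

n :  0  1  2  3  4  5  6  7  8  9 10 11 12 13 14 15 16 17 18 19 20 21 22 23 24 25 26 27 28 29 30 31
G :  0  0  1  1  2  2  3  0  0  1  1  2  2  3  0  0  1  1  2  2  3  0  0  1  1  2  2  3  0  0  1  1

1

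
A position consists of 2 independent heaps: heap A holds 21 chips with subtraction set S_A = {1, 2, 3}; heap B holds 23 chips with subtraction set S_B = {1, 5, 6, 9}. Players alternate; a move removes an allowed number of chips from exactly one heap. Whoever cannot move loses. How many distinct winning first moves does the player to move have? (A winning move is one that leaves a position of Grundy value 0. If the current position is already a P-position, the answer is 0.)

Heap A, S = {1, 2, 3}:
G(0) = 0
G(1) = mex{0} = 1
G(2) = mex{1,0} = 2
G(3) = mex{2,1,0} = 3
G(4) = mex{3,2,1} = 0
G(5) = mex{0,3,2} = 1
G(6) = mex{1,0,3} = 2
G(7) = mex{2,1,0} = 3
G(8) = mex{3,2,1} = 0
G(9) = mex{0,3,2} = 1
G(10) = mex{1,0,3} = 2
G(11) = mex{2,1,0} = 3
G(12) = mex{3,2,1} = 0
G(13) = mex{0,3,2} = 1
G(14) = mex{1,0,3} = 2
G(15) = mex{2,1,0} = 3
G(16) = mex{3,2,1} = 0
G(17) = mex{0,3,2} = 1
G(18) = mex{1,0,3} = 2
G(19) = mex{2,1,0} = 3
G(20) = mex{3,2,1} = 0
G(21) = mex{0,3,2} = 1
G_A(21) = 1.
Heap B, S = {1, 5, 6, 9}:
G(0) = 0
G(1) = mex{0} = 1
G(2) = mex{1} = 0
G(3) = mex{0} = 1
G(4) = mex{1} = 0
G(5) = mex{0,0} = 1
G(6) = mex{1,1,0} = 2
G(7) = mex{2,0,1} = 3
G(8) = mex{3,1,0} = 2
G(9) = mex{2,0,1,0} = 3
G(10) = mex{3,1,0,1} = 2
G(11) = mex{2,2,1,0} = 3
G(12) = mex{3,3,2,1} = 0
G(13) = mex{0,2,3,0} = 1
G(14) = mex{1,3,2,1} = 0
G(15) = mex{0,2,3,2} = 1
G(16) = mex{1,3,2,3} = 0
G(17) = mex{0,0,3,2} = 1
G(18) = mex{1,1,0,3} = 2
G(19) = mex{2,0,1,2} = 3
G(20) = mex{3,1,0,3} = 2
G(21) = mex{2,0,1,0} = 3
G(22) = mex{3,1,0,1} = 2
G(23) = mex{2,2,1,0} = 3
G_B(23) = 3.
Combined Grundy value = 1 ⊕ 3 = 2.
A winning move leaves total XOR = 0, i.e. changes one component's Grundy value g to g ⊕ X where X is the current total.
Heap A: need g' = 1⊕2 = 3. Options: 21−1→G=0, 21−2→G=3, 21−3→G=2. Hits: 1.
Heap B: need g' = 3⊕2 = 1. Options: 23−1→G=2, 23−5→G=2, 23−6→G=1, 23−9→G=0. Hits: 1.

2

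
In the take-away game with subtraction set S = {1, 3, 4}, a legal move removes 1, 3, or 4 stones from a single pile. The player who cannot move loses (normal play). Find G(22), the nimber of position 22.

1

n :  0  1  2  3  4  5  6  7  8  9 10 11 12 13 14 15 16 17 18 19 20 21 22
G :  0  1  0  1  2  3  2  0  1  0  1  2  3  2  0  1  0  1  2  3  2  0  1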